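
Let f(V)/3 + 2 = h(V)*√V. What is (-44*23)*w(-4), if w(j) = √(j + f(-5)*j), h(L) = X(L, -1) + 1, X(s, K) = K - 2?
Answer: -2024*√(5 + 6*I*√5) ≈ -6290.3 - 4368.7*I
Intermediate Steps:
X(s, K) = -2 + K
h(L) = -2 (h(L) = (-2 - 1) + 1 = -3 + 1 = -2)
f(V) = -6 - 6*√V (f(V) = -6 + 3*(-2*√V) = -6 - 6*√V)
w(j) = √(j + j*(-6 - 6*I*√5)) (w(j) = √(j + (-6 - 6*I*√5)*j) = √(j + j*(-6 - 6*I*√5)))
(-44*23)*w(-4) = (-44*23)*√(-1*(-4)*(5 + 6*I*√5)) = -1012*√(20 + 24*I*√5)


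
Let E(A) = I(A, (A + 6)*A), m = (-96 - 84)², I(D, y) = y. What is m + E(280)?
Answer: 112480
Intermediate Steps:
m = 32400 (m = (-180)² = 32400)
E(A) = A*(6 + A) (E(A) = (A + 6)*A = (6 + A)*A = A*(6 + A))
m + E(280) = 32400 + 280*(6 + 280) = 32400 + 280*286 = 32400 + 80080 = 112480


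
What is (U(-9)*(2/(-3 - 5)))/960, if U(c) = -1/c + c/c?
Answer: -1/3456 ≈ -0.00028935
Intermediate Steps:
U(c) = 1 - 1/c (U(c) = -1/c + 1 = 1 - 1/c)
(U(-9)*(2/(-3 - 5)))/960 = (((-1 - 9)/(-9))*(2/(-3 - 5)))/960 = ((-⅑*(-10))*(2/(-8)))*(1/960) = (10*(-⅛*2)/9)*(1/960) = ((10/9)*(-¼))*(1/960) = -5/18*1/960 = -1/3456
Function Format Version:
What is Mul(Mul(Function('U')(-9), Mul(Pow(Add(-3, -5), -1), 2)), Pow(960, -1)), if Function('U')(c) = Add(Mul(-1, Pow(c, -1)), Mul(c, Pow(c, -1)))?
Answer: Rational(-1, 3456) ≈ -0.00028935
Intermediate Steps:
Function('U')(c) = Add(1, Mul(-1, Pow(c, -1))) (Function('U')(c) = Add(Mul(-1, Pow(c, -1)), 1) = Add(1, Mul(-1, Pow(c, -1))))
Mul(Mul(Function('U')(-9), Mul(Pow(Add(-3, -5), -1), 2)), Pow(960, -1)) = Mul(Mul(Mul(Pow(-9, -1), Add(-1, -9)), Mul(Pow(Add(-3, -5), -1), 2)), Pow(960, -1)) = Mul(Mul(Mul(Rational(-1, 9), -10), Mul(Pow(-8, -1), 2)), Rational(1, 960)) = Mul(Mul(Rational(10, 9), Mul(Rational(-1, 8), 2)), Rational(1, 960)) = Mul(Mul(Rational(10, 9), Rational(-1, 4)), Rational(1, 960)) = Mul(Rational(-5, 18), Rational(1, 960)) = Rational(-1, 3456)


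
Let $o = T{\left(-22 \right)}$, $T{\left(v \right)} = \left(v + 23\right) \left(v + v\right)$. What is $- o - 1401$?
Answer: $-1357$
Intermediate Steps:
$T{\left(v \right)} = 2 v \left(23 + v\right)$ ($T{\left(v \right)} = \left(23 + v\right) 2 v = 2 v \left(23 + v\right)$)
$o = -44$ ($o = 2 \left(-22\right) \left(23 - 22\right) = 2 \left(-22\right) 1 = -44$)
$- o - 1401 = \left(-1\right) \left(-44\right) - 1401 = 44 - 1401 = -1357$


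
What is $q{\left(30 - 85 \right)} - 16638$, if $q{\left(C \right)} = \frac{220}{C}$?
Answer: $-16642$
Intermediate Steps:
$q{\left(30 - 85 \right)} - 16638 = \frac{220}{30 - 85} - 16638 = \frac{220}{-55} - 16638 = 220 \left(- \frac{1}{55}\right) - 16638 = -4 - 16638 = -16642$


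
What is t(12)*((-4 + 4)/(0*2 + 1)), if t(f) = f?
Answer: 0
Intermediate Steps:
t(12)*((-4 + 4)/(0*2 + 1)) = 12*((-4 + 4)/(0*2 + 1)) = 12*(0/(0 + 1)) = 12*(0/1) = 12*(0*1) = 12*0 = 0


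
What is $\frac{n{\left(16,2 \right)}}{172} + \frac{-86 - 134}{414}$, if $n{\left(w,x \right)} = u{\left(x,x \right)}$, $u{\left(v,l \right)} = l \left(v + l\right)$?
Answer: $- \frac{4316}{8901} \approx -0.48489$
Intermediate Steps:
$u{\left(v,l \right)} = l \left(l + v\right)$
$n{\left(w,x \right)} = 2 x^{2}$ ($n{\left(w,x \right)} = x \left(x + x\right) = x 2 x = 2 x^{2}$)
$\frac{n{\left(16,2 \right)}}{172} + \frac{-86 - 134}{414} = \frac{2 \cdot 2^{2}}{172} + \frac{-86 - 134}{414} = 2 \cdot 4 \cdot \frac{1}{172} + \left(-86 - 134\right) \frac{1}{414} = 8 \cdot \frac{1}{172} - \frac{110}{207} = \frac{2}{43} - \frac{110}{207} = - \frac{4316}{8901}$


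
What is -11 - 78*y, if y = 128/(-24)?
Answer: 405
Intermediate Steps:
y = -16/3 (y = 128*(-1/24) = -16/3 ≈ -5.3333)
-11 - 78*y = -11 - 78*(-16/3) = -11 + 416 = 405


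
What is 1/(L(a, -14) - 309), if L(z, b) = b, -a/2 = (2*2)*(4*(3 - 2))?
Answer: -1/323 ≈ -0.0030960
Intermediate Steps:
a = -32 (a = -2*2*2*4*(3 - 2) = -8*4*1 = -8*4 = -2*16 = -32)
1/(L(a, -14) - 309) = 1/(-14 - 309) = 1/(-323) = -1/323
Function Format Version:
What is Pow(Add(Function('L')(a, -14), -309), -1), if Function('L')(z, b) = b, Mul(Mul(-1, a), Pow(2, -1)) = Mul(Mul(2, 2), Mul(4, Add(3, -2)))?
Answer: Rational(-1, 323) ≈ -0.0030960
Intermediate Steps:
a = -32 (a = Mul(-2, Mul(Mul(2, 2), Mul(4, Add(3, -2)))) = Mul(-2, Mul(4, Mul(4, 1))) = Mul(-2, Mul(4, 4)) = Mul(-2, 16) = -32)
Pow(Add(Function('L')(a, -14), -309), -1) = Pow(Add(-14, -309), -1) = Pow(-323, -1) = Rational(-1, 323)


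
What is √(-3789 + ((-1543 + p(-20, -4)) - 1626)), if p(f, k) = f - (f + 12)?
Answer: I*√6970 ≈ 83.487*I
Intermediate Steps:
p(f, k) = -12 (p(f, k) = f - (12 + f) = f + (-12 - f) = -12)
√(-3789 + ((-1543 + p(-20, -4)) - 1626)) = √(-3789 + ((-1543 - 12) - 1626)) = √(-3789 + (-1555 - 1626)) = √(-3789 - 3181) = √(-6970) = I*√6970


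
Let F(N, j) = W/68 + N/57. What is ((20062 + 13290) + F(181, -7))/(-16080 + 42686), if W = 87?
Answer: 129289619/103124856 ≈ 1.2537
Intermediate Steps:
F(N, j) = 87/68 + N/57
((20062 + 13290) + F(181, -7))/(-16080 + 42686) = ((20062 + 13290) + (87/68 + (1/57)*181))/(-16080 + 42686) = (33352 + (87/68 + 181/57))/26606 = (33352 + 17267/3876)*(1/26606) = (129289619/3876)*(1/26606) = 129289619/103124856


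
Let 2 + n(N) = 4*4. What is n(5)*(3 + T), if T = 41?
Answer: 616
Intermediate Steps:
n(N) = 14 (n(N) = -2 + 4*4 = -2 + 16 = 14)
n(5)*(3 + T) = 14*(3 + 41) = 14*44 = 616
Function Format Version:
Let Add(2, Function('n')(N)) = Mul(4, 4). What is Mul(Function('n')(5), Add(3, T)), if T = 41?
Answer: 616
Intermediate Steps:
Function('n')(N) = 14 (Function('n')(N) = Add(-2, Mul(4, 4)) = Add(-2, 16) = 14)
Mul(Function('n')(5), Add(3, T)) = Mul(14, Add(3, 41)) = Mul(14, 44) = 616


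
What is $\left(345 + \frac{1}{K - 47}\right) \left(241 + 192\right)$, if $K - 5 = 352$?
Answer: $\frac{46309783}{310} \approx 1.4939 \cdot 10^{5}$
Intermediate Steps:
$K = 357$ ($K = 5 + 352 = 357$)
$\left(345 + \frac{1}{K - 47}\right) \left(241 + 192\right) = \left(345 + \frac{1}{357 - 47}\right) \left(241 + 192\right) = \left(345 + \frac{1}{310}\right) 433 = \frac{106951}{310} \cdot 433 = \frac{46309783}{310}$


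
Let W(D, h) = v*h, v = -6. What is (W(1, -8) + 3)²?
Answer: 2601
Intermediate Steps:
W(D, h) = -6*h
(W(1, -8) + 3)² = (-6*(-8) + 3)² = (48 + 3)² = 51² = 2601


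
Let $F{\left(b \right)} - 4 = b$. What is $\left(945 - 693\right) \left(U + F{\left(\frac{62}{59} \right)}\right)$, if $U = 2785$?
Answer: $\frac{41482476}{59} \approx 7.0309 \cdot 10^{5}$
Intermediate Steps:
$F{\left(b \right)} = 4 + b$
$\left(945 - 693\right) \left(U + F{\left(\frac{62}{59} \right)}\right) = \left(945 - 693\right) \left(2785 + \left(4 + \frac{62}{59}\right)\right) = 252 \left(2785 + \left(4 + 62 \cdot \frac{1}{59}\right)\right) = 252 \left(2785 + \left(4 + \frac{62}{59}\right)\right) = 252 \left(2785 + \frac{298}{59}\right) = 252 \cdot \frac{164613}{59} = \frac{41482476}{59}$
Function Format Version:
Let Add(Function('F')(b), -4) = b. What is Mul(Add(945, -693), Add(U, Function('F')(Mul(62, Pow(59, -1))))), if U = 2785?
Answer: Rational(41482476, 59) ≈ 7.0309e+5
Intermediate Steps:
Function('F')(b) = Add(4, b)
Mul(Add(945, -693), Add(U, Function('F')(Mul(62, Pow(59, -1))))) = Mul(Add(945, -693), Add(2785, Add(4, Mul(62, Pow(59, -1))))) = Mul(252, Add(2785, Add(4, Mul(62, Rational(1, 59))))) = Mul(252, Add(2785, Add(4, Rational(62, 59)))) = Mul(252, Add(2785, Rational(298, 59))) = Mul(252, Rational(164613, 59)) = Rational(41482476, 59)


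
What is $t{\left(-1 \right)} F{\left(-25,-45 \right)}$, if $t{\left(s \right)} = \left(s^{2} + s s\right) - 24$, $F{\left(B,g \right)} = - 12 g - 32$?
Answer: $-11176$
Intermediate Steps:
$F{\left(B,g \right)} = -32 - 12 g$
$t{\left(s \right)} = -24 + 2 s^{2}$ ($t{\left(s \right)} = \left(s^{2} + s^{2}\right) - 24 = 2 s^{2} - 24 = -24 + 2 s^{2}$)
$t{\left(-1 \right)} F{\left(-25,-45 \right)} = \left(-24 + 2 \left(-1\right)^{2}\right) \left(-32 - -540\right) = \left(-24 + 2 \cdot 1\right) \left(-32 + 540\right) = \left(-24 + 2\right) 508 = \left(-22\right) 508 = -11176$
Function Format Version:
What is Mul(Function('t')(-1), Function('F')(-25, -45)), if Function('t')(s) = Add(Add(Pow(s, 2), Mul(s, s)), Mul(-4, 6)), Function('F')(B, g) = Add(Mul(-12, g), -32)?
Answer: -11176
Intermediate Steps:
Function('F')(B, g) = Add(-32, Mul(-12, g))
Function('t')(s) = Add(-24, Mul(2, Pow(s, 2))) (Function('t')(s) = Add(Add(Pow(s, 2), Pow(s, 2)), -24) = Add(Mul(2, Pow(s, 2)), -24) = Add(-24, Mul(2, Pow(s, 2))))
Mul(Function('t')(-1), Function('F')(-25, -45)) = Mul(Add(-24, Mul(2, Pow(-1, 2))), Add(-32, Mul(-12, -45))) = Mul(Add(-24, Mul(2, 1)), Add(-32, 540)) = Mul(Add(-24, 2), 508) = Mul(-22, 508) = -11176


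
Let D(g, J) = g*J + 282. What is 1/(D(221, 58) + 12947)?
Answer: 1/26047 ≈ 3.8392e-5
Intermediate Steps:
D(g, J) = 282 + J*g (D(g, J) = J*g + 282 = 282 + J*g)
1/(D(221, 58) + 12947) = 1/((282 + 58*221) + 12947) = 1/((282 + 12818) + 12947) = 1/(13100 + 12947) = 1/26047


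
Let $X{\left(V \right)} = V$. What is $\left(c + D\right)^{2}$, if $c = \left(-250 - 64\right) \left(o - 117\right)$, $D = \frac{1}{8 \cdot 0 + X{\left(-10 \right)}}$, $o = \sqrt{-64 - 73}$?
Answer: $\frac{133616564441}{100} - \frac{115357006 i \sqrt{137}}{5} \approx 1.3362 \cdot 10^{9} - 2.7004 \cdot 10^{8} i$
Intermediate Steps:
$o = i \sqrt{137}$ ($o = \sqrt{-137} = i \sqrt{137} \approx 11.705 i$)
$D = - \frac{1}{10}$ ($D = \frac{1}{8 \cdot 0 - 10} = \frac{1}{0 - 10} = \frac{1}{-10} = - \frac{1}{10} \approx -0.1$)
$c = 36738 - 314 i \sqrt{137}$ ($c = \left(-250 - 64\right) \left(i \sqrt{137} - 117\right) = - 314 \left(-117 + i \sqrt{137}\right) = 36738 - 314 i \sqrt{137} \approx 36738.0 - 3675.3 i$)
$\left(c + D\right)^{2} = \left(\left(36738 - 314 i \sqrt{137}\right) - \frac{1}{10}\right)^{2} = \left(\frac{367379}{10} - 314 i \sqrt{137}\right)^{2}$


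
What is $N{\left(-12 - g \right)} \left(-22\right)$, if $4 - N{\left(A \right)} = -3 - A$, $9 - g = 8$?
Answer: $132$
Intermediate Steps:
$g = 1$ ($g = 9 - 8 = 1$)
$N{\left(A \right)} = 7 + A$ ($N{\left(A \right)} = 4 - \left(-3 - A\right) = 4 + \left(3 + A\right) = 7 + A$)
$N{\left(-12 - g \right)} \left(-22\right) = \left(7 - 13\right) \left(-22\right) = \left(-6\right) \left(-22\right) = 132$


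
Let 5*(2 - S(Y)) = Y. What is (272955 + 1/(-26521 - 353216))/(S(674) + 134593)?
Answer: 518255564170/255297564837 ≈ 2.0300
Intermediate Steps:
S(Y) = 2 - Y/5
(272955 + 1/(-26521 - 353216))/(S(674) + 134593) = (272955 + 1/(-26521 - 353216))/((2 - 1/5*674) + 134593) = (272955 + 1/(-379737))/((2 - 674/5) + 134593) = (272955 - 1/379737)/(-664/5 + 134593) = 103651112834/(379737*(672301/5)) = (103651112834/379737)*(5/672301) = 518255564170/255297564837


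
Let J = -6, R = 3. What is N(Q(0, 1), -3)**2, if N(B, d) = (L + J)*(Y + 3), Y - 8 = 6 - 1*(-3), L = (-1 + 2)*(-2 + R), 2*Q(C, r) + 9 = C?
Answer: 10000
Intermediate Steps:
Q(C, r) = -9/2 + C/2
L = 1 (L = (-1 + 2)*(-2 + 3) = 1*1 = 1)
Y = 17 (Y = 8 + (6 - 1*(-3)) = 8 + (6 + 3) = 8 + 9 = 17)
N(B, d) = -100 (N(B, d) = (1 - 6)*(17 + 3) = -5*20 = -100)
N(Q(0, 1), -3)**2 = (-100)**2 = 10000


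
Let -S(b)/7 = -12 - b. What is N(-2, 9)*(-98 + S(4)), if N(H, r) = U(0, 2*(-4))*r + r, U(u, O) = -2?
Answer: -126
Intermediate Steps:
S(b) = 84 + 7*b (S(b) = -7*(-12 - b) = 84 + 7*b)
N(H, r) = -r (N(H, r) = -2*r + r = -r)
N(-2, 9)*(-98 + S(4)) = (-1*9)*(-98 + (84 + 7*4)) = -9*(-98 + (84 + 28)) = -9*(-98 + 112) = -9*14 = -126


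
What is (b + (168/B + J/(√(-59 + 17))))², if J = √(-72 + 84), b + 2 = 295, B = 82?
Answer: 1024358501/11767 - 24194*I*√14/287 ≈ 87054.0 - 315.42*I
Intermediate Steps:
b = 293 (b = -2 + 295 = 293)
J = 2*√3 (J = √12 = 2*√3 ≈ 3.4641)
(b + (168/B + J/(√(-59 + 17))))² = (293 + (168/82 + (2*√3)/(√(-59 + 17))))² = (293 + (168*(1/82) + (2*√3)/(√(-42))))² = (293 + (84/41 + (2*√3)/((I*√42))))² = (293 + (84/41 + (2*√3)*(-I*√42/42)))² = (293 + (84/41 - I*√14/7))² = (12097/41 - I*√14/7)²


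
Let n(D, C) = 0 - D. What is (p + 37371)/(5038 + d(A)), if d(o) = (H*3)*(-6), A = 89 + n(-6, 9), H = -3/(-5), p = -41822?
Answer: -22255/25136 ≈ -0.88538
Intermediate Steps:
H = ⅗ (H = -3*(-⅕) = ⅗ ≈ 0.60000)
n(D, C) = -D
A = 95 (A = 89 - 1*(-6) = 89 + 6 = 95)
d(o) = -54/5 (d(o) = ((⅗)*3)*(-6) = (9/5)*(-6) = -54/5)
(p + 37371)/(5038 + d(A)) = (-41822 + 37371)/(5038 - 54/5) = -4451/25136/5 = -4451*5/25136 = -22255/25136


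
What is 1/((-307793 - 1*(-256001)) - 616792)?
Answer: -1/668584 ≈ -1.4957e-6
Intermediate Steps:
1/((-307793 - 1*(-256001)) - 616792) = 1/((-307793 + 256001) - 616792) = 1/(-51792 - 616792) = 1/(-668584) = -1/668584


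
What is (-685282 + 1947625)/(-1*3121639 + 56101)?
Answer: -420781/1021846 ≈ -0.41179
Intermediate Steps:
(-685282 + 1947625)/(-1*3121639 + 56101) = 1262343/(-3121639 + 56101) = 1262343/(-3065538) = 1262343*(-1/3065538) = -420781/1021846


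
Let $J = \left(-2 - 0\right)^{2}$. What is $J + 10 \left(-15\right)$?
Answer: $-146$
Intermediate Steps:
$J = 4$ ($J = \left(-2 + \left(-4 + 4\right)\right)^{2} = \left(-2 + 0\right)^{2} = \left(-2\right)^{2} = 4$)
$J + 10 \left(-15\right) = 4 + 10 \left(-15\right) = 4 - 150 = -146$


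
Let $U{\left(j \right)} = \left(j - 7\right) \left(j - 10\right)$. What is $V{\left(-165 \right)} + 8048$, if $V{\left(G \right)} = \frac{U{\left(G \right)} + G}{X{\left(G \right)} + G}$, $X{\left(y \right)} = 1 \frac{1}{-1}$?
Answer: $\frac{1306033}{166} \approx 7867.7$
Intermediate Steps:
$X{\left(y \right)} = -1$ ($X{\left(y \right)} = 1 \left(-1\right) = -1$)
$U{\left(j \right)} = \left(-10 + j\right) \left(-7 + j\right)$ ($U{\left(j \right)} = \left(-7 + j\right) \left(-10 + j\right) = \left(-10 + j\right) \left(-7 + j\right)$)
$V{\left(G \right)} = \frac{70 + G^{2} - 16 G}{-1 + G}$ ($V{\left(G \right)} = \frac{\left(70 + G^{2} - 17 G\right) + G}{-1 + G} = \frac{70 + G^{2} - 16 G}{-1 + G}$)
$V{\left(-165 \right)} + 8048 = \frac{70 + \left(-165\right)^{2} - -2640}{-1 - 165} + 8048 = \frac{70 + 27225 + 2640}{-166} + 8048 = \left(- \frac{1}{166}\right) 29935 + 8048 = - \frac{29935}{166} + 8048 = \frac{1306033}{166}$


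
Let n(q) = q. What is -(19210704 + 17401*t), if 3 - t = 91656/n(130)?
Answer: -454635927/65 ≈ -6.9944e+6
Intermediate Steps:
t = -45633/65 (t = 3 - 91656/130 = 3 - 1*45828/65 = 3 - 45828/65 = -45633/65 ≈ -702.05)
-(19210704 + 17401*t) = -17401/(1/(-45633/65 + 1104)) = -17401/(1/(26127/65)) = -17401/65/26127 = -17401*26127/65 = -454635927/65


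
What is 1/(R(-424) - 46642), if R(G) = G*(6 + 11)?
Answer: -1/53850 ≈ -1.8570e-5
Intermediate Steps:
R(G) = 17*G (R(G) = G*17 = 17*G)
1/(R(-424) - 46642) = 1/(17*(-424) - 46642) = 1/(-7208 - 46642) = 1/(-53850) = -1/53850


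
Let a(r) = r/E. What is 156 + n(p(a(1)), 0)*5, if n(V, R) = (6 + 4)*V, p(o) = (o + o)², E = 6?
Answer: 1454/9 ≈ 161.56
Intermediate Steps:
a(r) = r/6
p(o) = 4*o² (p(o) = (2*o)² = 4*o²)
n(V, R) = 10*V
156 + n(p(a(1)), 0)*5 = 156 + (10*(4*((⅙)*1)²))*5 = 156 + (10*(4*(⅙)²))*5 = 156 + (10*(4*(1/36)))*5 = 156 + (10*(⅑))*5 = 156 + (10/9)*5 = 156 + 50/9 = 1454/9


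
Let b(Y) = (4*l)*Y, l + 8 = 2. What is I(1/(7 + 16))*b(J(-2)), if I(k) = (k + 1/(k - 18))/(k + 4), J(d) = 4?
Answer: 3712/12803 ≈ 0.28993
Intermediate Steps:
l = -6 (l = -8 + 2 = -6)
I(k) = (k + 1/(-18 + k))/(4 + k)
b(Y) = -24*Y (b(Y) = (4*(-6))*Y = -24*Y)
I(1/(7 + 16))*b(J(-2)) = ((-1 - (1/(7 + 16))² + 18/(7 + 16))/(72 - (1/(7 + 16))² + 14/(7 + 16)))*(-24*4) = ((-1 - (1/23)² + 18/23)/(72 - (1/23)² + 14/23))*(-96) = ((-1 - (1/23)² + 18*(1/23))/(72 - (1/23)² + 14*(1/23)))*(-96) = ((-1 - 1*1/529 + 18/23)/(72 - 1*1/529 + 14/23))*(-96) = ((-1 - 1/529 + 18/23)/(72 - 1/529 + 14/23))*(-96) = (-116/529/(38409/529))*(-96) = ((529/38409)*(-116/529))*(-96) = -116/38409*(-96) = 3712/12803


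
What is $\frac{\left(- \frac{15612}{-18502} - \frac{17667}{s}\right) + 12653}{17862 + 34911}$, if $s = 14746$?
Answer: $\frac{1726013777497}{7199041777158} \approx 0.23976$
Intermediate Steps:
$\frac{\left(- \frac{15612}{-18502} - \frac{17667}{s}\right) + 12653}{17862 + 34911} = \frac{\left(- \frac{15612}{-18502} - \frac{17667}{14746}\right) + 12653}{17862 + 34911} = \frac{\left(\left(-15612\right) \left(- \frac{1}{18502}\right) - \frac{17667}{14746}\right) + 12653}{52773} = \left(\left(\frac{7806}{9251} - \frac{17667}{14746}\right) + 12653\right) \frac{1}{52773} = \left(- \frac{48330141}{136415246} + 12653\right) \frac{1}{52773} = \frac{1726013777497}{136415246} \cdot \frac{1}{52773} = \frac{1726013777497}{7199041777158}$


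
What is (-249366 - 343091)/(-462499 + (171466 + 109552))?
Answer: 592457/181481 ≈ 3.2646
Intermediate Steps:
(-249366 - 343091)/(-462499 + (171466 + 109552)) = -592457/(-462499 + 281018) = -592457/(-181481) = -592457*(-1/181481) = 592457/181481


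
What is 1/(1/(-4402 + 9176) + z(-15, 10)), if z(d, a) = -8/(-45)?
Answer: 214830/38237 ≈ 5.6184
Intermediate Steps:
z(d, a) = 8/45 (z(d, a) = -8*(-1/45) = 8/45)
1/(1/(-4402 + 9176) + z(-15, 10)) = 1/(1/(-4402 + 9176) + 8/45) = 1/(1/4774 + 8/45) = 1/(38237/214830) = 214830/38237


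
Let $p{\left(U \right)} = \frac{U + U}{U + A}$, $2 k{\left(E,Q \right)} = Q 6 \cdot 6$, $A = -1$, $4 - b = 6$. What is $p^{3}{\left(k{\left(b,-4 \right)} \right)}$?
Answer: $\frac{2985984}{389017} \approx 7.6757$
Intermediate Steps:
$b = -2$ ($b = 4 - 6 = -2$)
$k{\left(E,Q \right)} = 18 Q$ ($k{\left(E,Q \right)} = \frac{Q 6 \cdot 6}{2} = \frac{6 Q 6}{2} = \frac{36 Q}{2} = 18 Q$)
$p{\left(U \right)} = \frac{2 U}{-1 + U}$ ($p{\left(U \right)} = \frac{U + U}{U - 1} = \frac{2 U}{-1 + U}$)
$p^{3}{\left(k{\left(b,-4 \right)} \right)} = \left(\frac{2 \cdot 18 \left(-4\right)}{-1 + 18 \left(-4\right)}\right)^{3} = \left(2 \left(-72\right) \frac{1}{-1 - 72}\right)^{3} = \left(2 \left(-72\right) \frac{1}{-73}\right)^{3} = \left(2 \left(-72\right) \left(- \frac{1}{73}\right)\right)^{3} = \left(\frac{144}{73}\right)^{3} = \frac{2985984}{389017}$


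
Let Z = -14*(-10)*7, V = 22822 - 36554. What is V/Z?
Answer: -3433/245 ≈ -14.012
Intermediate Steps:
V = -13732
Z = 980 (Z = 140*7 = 980)
V/Z = -13732/980 = -13732*1/980 = -3433/245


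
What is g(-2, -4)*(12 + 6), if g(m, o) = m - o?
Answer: 36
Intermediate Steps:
g(-2, -4)*(12 + 6) = (-2 - 1*(-4))*(12 + 6) = (-2 + 4)*18 = 2*18 = 36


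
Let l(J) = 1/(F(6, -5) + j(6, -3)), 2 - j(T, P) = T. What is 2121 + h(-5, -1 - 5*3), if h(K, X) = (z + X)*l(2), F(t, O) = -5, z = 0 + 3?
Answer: 19102/9 ≈ 2122.4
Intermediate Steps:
z = 3
j(T, P) = 2 - T
l(J) = -⅑ (l(J) = 1/(-5 + (2 - 1*6)) = 1/(-5 + (2 - 6)) = 1/(-5 - 4) = 1/(-9) = -⅑)
h(K, X) = -⅓ - X/9 (h(K, X) = (3 + X)*(-⅑) = -⅓ - X/9)
2121 + h(-5, -1 - 5*3) = 2121 + (-⅓ - (-1 - 5*3)/9) = 2121 + (-⅓ - (-1 - 15)/9) = 2121 + (-⅓ - ⅑*(-16)) = 2121 + (-⅓ + 16/9) = 2121 + 13/9 = 19102/9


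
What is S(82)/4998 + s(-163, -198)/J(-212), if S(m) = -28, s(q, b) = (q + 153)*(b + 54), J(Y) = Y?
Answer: -128626/18921 ≈ -6.7981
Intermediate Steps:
s(q, b) = (54 + b)*(153 + q) (s(q, b) = (153 + q)*(54 + b) = (54 + b)*(153 + q))
S(82)/4998 + s(-163, -198)/J(-212) = -28/4998 + (8262 + 54*(-163) + 153*(-198) - 198*(-163))/(-212) = -28*1/4998 + (8262 - 8802 - 30294 + 32274)*(-1/212) = -2/357 + 1440*(-1/212) = -2/357 - 360/53 = -128626/18921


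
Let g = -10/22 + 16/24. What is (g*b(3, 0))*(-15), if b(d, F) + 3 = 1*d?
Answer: 0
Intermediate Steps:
b(d, F) = -3 + d (b(d, F) = -3 + 1*d = -3 + d)
g = 7/33 (g = -10*1/22 + 16*(1/24) = -5/11 + ⅔ = 7/33 ≈ 0.21212)
(g*b(3, 0))*(-15) = (7*(-3 + 3)/33)*(-15) = ((7/33)*0)*(-15) = 0*(-15) = 0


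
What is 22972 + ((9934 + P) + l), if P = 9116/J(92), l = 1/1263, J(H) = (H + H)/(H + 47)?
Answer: 2311867237/58098 ≈ 39793.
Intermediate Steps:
J(H) = 2*H/(47 + H) (J(H) = (2*H)/(47 + H) = 2*H/(47 + H))
l = 1/1263 ≈ 0.00079177
P = 316781/46 (P = 9116/((2*92/(47 + 92))) = 9116/((2*92/139)) = 9116/((2*92*(1/139))) = 9116/(184/139) = 9116*(139/184) = 316781/46 ≈ 6886.5)
22972 + ((9934 + P) + l) = 22972 + ((9934 + 316781/46) + 1/1263) = 22972 + (773745/46 + 1/1263) = 22972 + 977239981/58098 = 2311867237/58098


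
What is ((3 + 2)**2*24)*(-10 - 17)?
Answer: -16200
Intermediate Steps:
((3 + 2)**2*24)*(-10 - 17) = (5**2*24)*(-27) = (25*24)*(-27) = 600*(-27) = -16200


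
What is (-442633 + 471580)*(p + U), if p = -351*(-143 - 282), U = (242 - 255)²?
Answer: 4323060768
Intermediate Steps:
U = 169 (U = (-13)² = 169)
p = 149175 (p = -351*(-425) = 149175)
(-442633 + 471580)*(p + U) = (-442633 + 471580)*(149175 + 169) = 28947*149344 = 4323060768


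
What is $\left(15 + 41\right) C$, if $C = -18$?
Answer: $-1008$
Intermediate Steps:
$\left(15 + 41\right) C = \left(15 + 41\right) \left(-18\right) = 56 \left(-18\right) = -1008$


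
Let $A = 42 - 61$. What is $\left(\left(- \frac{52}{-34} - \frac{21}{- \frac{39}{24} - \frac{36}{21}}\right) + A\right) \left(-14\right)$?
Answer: $\frac{1722}{11} \approx 156.55$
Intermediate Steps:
$A = -19$ ($A = 42 - 61 = -19$)
$\left(\left(- \frac{52}{-34} - \frac{21}{- \frac{39}{24} - \frac{36}{21}}\right) + A\right) \left(-14\right) = \left(\left(- \frac{52}{-34} - \frac{21}{- \frac{39}{24} - \frac{36}{21}}\right) - 19\right) \left(-14\right) = \left(\left(\left(-52\right) \left(- \frac{1}{34}\right) - \frac{21}{\left(-39\right) \frac{1}{24} - \frac{12}{7}}\right) - 19\right) \left(-14\right) = \left(\left(\frac{26}{17} - \frac{21}{- \frac{13}{8} - \frac{12}{7}}\right) - 19\right) \left(-14\right) = \left(\left(\frac{26}{17} - \frac{21}{- \frac{187}{56}}\right) - 19\right) \left(-14\right) = \left(\left(\frac{26}{17} - - \frac{1176}{187}\right) - 19\right) \left(-14\right) = \left(\left(\frac{26}{17} + \frac{1176}{187}\right) - 19\right) \left(-14\right) = \left(\frac{86}{11} - 19\right) \left(-14\right) = \left(- \frac{123}{11}\right) \left(-14\right) = \frac{1722}{11}$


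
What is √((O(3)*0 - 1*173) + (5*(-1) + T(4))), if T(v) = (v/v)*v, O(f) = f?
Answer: I*√174 ≈ 13.191*I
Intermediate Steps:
T(v) = v (T(v) = 1*v = v)
√((O(3)*0 - 1*173) + (5*(-1) + T(4))) = √((3*0 - 1*173) + (5*(-1) + 4)) = √((0 - 173) + (-5 + 4)) = √(-173 - 1) = √(-174) = I*√174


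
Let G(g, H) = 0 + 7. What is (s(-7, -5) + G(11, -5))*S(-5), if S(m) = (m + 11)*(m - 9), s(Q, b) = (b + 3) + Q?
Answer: 168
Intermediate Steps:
G(g, H) = 7
s(Q, b) = 3 + Q + b (s(Q, b) = (3 + b) + Q = 3 + Q + b)
S(m) = (-9 + m)*(11 + m) (S(m) = (11 + m)*(-9 + m) = (-9 + m)*(11 + m))
(s(-7, -5) + G(11, -5))*S(-5) = ((3 - 7 - 5) + 7)*(-99 + (-5)**2 + 2*(-5)) = (-9 + 7)*(-99 + 25 - 10) = -2*(-84) = 168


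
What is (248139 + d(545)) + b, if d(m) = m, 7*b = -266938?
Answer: 210550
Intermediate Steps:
b = -38134 (b = (⅐)*(-266938) = -38134)
(248139 + d(545)) + b = (248139 + 545) - 38134 = 248684 - 38134 = 210550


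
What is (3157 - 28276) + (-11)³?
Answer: -26450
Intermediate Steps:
(3157 - 28276) + (-11)³ = -25119 - 1331 = -26450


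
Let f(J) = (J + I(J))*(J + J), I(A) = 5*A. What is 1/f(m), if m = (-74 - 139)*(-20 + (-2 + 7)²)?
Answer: 1/13610700 ≈ 7.3472e-8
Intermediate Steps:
m = -1065 (m = -213*(-20 + 5²) = -213*(-20 + 25) = -213*5 = -1065)
f(J) = 12*J² (f(J) = (J + 5*J)*(J + J) = (6*J)*(2*J) = 12*J²)
1/f(m) = 1/(12*(-1065)²) = 1/(12*1134225) = 1/13610700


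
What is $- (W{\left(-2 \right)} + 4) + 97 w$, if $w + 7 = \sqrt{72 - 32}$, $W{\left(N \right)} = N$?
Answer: $-681 + 194 \sqrt{10} \approx -67.518$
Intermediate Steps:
$w = -7 + 2 \sqrt{10}$ ($w = -7 + \sqrt{72 - 32} = -7 + \sqrt{40} = -7 + 2 \sqrt{10} \approx -0.67544$)
$- (W{\left(-2 \right)} + 4) + 97 w = - (-2 + 4) + 97 \left(-7 + 2 \sqrt{10}\right) = \left(-1\right) 2 - \left(679 - 194 \sqrt{10}\right) = -2 - \left(679 - 194 \sqrt{10}\right) = -681 + 194 \sqrt{10}$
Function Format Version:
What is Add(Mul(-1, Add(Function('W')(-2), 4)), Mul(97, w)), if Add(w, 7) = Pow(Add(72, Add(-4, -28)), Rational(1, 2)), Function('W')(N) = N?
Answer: Add(-681, Mul(194, Pow(10, Rational(1, 2)))) ≈ -67.518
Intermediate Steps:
w = Add(-7, Mul(2, Pow(10, Rational(1, 2)))) (w = Add(-7, Pow(Add(72, Add(-4, -28)), Rational(1, 2))) = Add(-7, Pow(Add(72, -32), Rational(1, 2))) = Add(-7, Pow(40, Rational(1, 2))) = Add(-7, Mul(2, Pow(10, Rational(1, 2)))) ≈ -0.67544)
Add(Mul(-1, Add(Function('W')(-2), 4)), Mul(97, w)) = Add(Mul(-1, Add(-2, 4)), Mul(97, Add(-7, Mul(2, Pow(10, Rational(1, 2)))))) = Add(Mul(-1, 2), Add(-679, Mul(194, Pow(10, Rational(1, 2))))) = Add(-2, Add(-679, Mul(194, Pow(10, Rational(1, 2))))) = Add(-681, Mul(194, Pow(10, Rational(1, 2))))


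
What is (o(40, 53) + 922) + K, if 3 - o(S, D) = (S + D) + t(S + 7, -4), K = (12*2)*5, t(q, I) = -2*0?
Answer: 952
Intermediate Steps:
t(q, I) = 0
K = 120 (K = 24*5 = 120)
o(S, D) = 3 - D - S (o(S, D) = 3 - ((S + D) + 0) = 3 - ((D + S) + 0) = 3 - (D + S) = 3 + (-D - S) = 3 - D - S)
(o(40, 53) + 922) + K = ((3 - 1*53 - 1*40) + 922) + 120 = ((3 - 53 - 40) + 922) + 120 = (-90 + 922) + 120 = 832 + 120 = 952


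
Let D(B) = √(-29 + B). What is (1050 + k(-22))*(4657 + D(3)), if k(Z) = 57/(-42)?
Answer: 68369417/14 + 14681*I*√26/14 ≈ 4.8835e+6 + 5347.0*I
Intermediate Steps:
k(Z) = -19/14 (k(Z) = 57*(-1/42) = -19/14)
(1050 + k(-22))*(4657 + D(3)) = (1050 - 19/14)*(4657 + √(-29 + 3)) = 14681*(4657 + √(-26))/14 = 14681*(4657 + I*√26)/14 = 68369417/14 + 14681*I*√26/14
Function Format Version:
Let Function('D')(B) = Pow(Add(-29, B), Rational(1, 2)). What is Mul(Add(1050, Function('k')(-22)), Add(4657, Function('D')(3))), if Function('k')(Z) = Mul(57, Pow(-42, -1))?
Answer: Add(Rational(68369417, 14), Mul(Rational(14681, 14), I, Pow(26, Rational(1, 2)))) ≈ Add(4.8835e+6, Mul(5347.0, I))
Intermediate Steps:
Function('k')(Z) = Rational(-19, 14) (Function('k')(Z) = Mul(57, Rational(-1, 42)) = Rational(-19, 14))
Mul(Add(1050, Function('k')(-22)), Add(4657, Function('D')(3))) = Mul(Add(1050, Rational(-19, 14)), Add(4657, Pow(Add(-29, 3), Rational(1, 2)))) = Mul(Rational(14681, 14), Add(4657, Pow(-26, Rational(1, 2)))) = Mul(Rational(14681, 14), Add(4657, Mul(I, Pow(26, Rational(1, 2))))) = Add(Rational(68369417, 14), Mul(Rational(14681, 14), I, Pow(26, Rational(1, 2))))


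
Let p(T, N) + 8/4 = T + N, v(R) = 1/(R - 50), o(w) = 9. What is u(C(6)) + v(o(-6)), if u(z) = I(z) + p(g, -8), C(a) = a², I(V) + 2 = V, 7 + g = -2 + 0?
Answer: 614/41 ≈ 14.976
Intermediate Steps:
g = -9 (g = -7 + (-2 + 0) = -7 - 2 = -9)
I(V) = -2 + V
v(R) = 1/(-50 + R)
p(T, N) = -2 + N + T (p(T, N) = -2 + (T + N) = -2 + (N + T) = -2 + N + T)
u(z) = -21 + z (u(z) = (-2 + z) + (-2 - 8 - 9) = (-2 + z) - 19 = -21 + z)
u(C(6)) + v(o(-6)) = (-21 + 6²) + 1/(-50 + 9) = (-21 + 36) + 1/(-41) = 15 - 1/41 = 614/41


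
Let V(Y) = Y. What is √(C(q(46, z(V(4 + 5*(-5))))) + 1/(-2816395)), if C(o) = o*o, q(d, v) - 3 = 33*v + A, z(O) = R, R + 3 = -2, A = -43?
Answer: 3*√37038410605570470/2816395 ≈ 205.00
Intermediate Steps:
R = -5 (R = -3 - 2 = -5)
z(O) = -5
q(d, v) = -40 + 33*v (q(d, v) = 3 + (33*v - 43) = 3 + (-43 + 33*v) = -40 + 33*v)
C(o) = o²
√(C(q(46, z(V(4 + 5*(-5))))) + 1/(-2816395)) = √((-40 + 33*(-5))² + 1/(-2816395)) = √((-40 - 165)² - 1/2816395) = √((-205)² - 1/2816395) = √(42025 - 1/2816395) = √(118358999874/2816395) = 3*√37038410605570470/2816395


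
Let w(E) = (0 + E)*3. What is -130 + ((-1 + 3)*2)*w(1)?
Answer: -118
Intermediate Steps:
w(E) = 3*E (w(E) = E*3 = 3*E)
-130 + ((-1 + 3)*2)*w(1) = -130 + ((-1 + 3)*2)*(3*1) = -130 + (2*2)*3 = -130 + 4*3 = -130 + 12 = -118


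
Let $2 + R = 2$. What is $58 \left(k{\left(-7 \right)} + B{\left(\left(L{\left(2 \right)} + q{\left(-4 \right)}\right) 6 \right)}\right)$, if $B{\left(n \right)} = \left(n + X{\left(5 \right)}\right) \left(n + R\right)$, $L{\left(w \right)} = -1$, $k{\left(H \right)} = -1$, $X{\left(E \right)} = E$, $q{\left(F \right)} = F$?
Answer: $43442$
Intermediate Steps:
$R = 0$ ($R = -2 + 2 = 0$)
$B{\left(n \right)} = n \left(5 + n\right)$ ($B{\left(n \right)} = \left(n + 5\right) \left(n + 0\right) = \left(5 + n\right) n = n \left(5 + n\right)$)
$58 \left(k{\left(-7 \right)} + B{\left(\left(L{\left(2 \right)} + q{\left(-4 \right)}\right) 6 \right)}\right) = 58 \left(-1 + \left(-1 - 4\right) 6 \left(5 + \left(-1 - 4\right) 6\right)\right) = 58 \left(-1 + \left(-5\right) 6 \left(5 - 30\right)\right) = 58 \left(-1 - 30 \left(5 - 30\right)\right) = 58 \left(-1 - -750\right) = 58 \left(-1 + 750\right) = 58 \cdot 749 = 43442$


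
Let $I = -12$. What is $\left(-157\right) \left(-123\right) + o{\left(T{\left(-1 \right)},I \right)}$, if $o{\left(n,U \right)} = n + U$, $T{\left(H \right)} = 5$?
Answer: $19304$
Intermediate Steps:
$o{\left(n,U \right)} = U + n$
$\left(-157\right) \left(-123\right) + o{\left(T{\left(-1 \right)},I \right)} = \left(-157\right) \left(-123\right) + \left(-12 + 5\right) = 19311 - 7 = 19304$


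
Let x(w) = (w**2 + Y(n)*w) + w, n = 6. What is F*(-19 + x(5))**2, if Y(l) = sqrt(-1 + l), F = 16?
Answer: 3936 + 1760*sqrt(5) ≈ 7871.5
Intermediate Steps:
x(w) = w + w**2 + w*sqrt(5) (x(w) = (w**2 + sqrt(-1 + 6)*w) + w = (w**2 + sqrt(5)*w) + w = (w**2 + w*sqrt(5)) + w = w + w**2 + w*sqrt(5))
F*(-19 + x(5))**2 = 16*(-19 + 5*(1 + 5 + sqrt(5)))**2 = 16*(-19 + 5*(6 + sqrt(5)))**2 = 16*(-19 + (30 + 5*sqrt(5)))**2 = 16*(11 + 5*sqrt(5))**2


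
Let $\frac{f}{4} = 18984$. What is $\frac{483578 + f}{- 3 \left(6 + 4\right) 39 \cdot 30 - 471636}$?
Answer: $- \frac{279757}{253368} \approx -1.1042$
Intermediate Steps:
$f = 75936$ ($f = 4 \cdot 18984 = 75936$)
$\frac{483578 + f}{- 3 \left(6 + 4\right) 39 \cdot 30 - 471636} = \frac{483578 + 75936}{- 3 \left(6 + 4\right) 39 \cdot 30 - 471636} = \frac{559514}{\left(-3\right) 10 \cdot 39 \cdot 30 - 471636} = \frac{559514}{\left(-30\right) 39 \cdot 30 - 471636} = \frac{559514}{\left(-1170\right) 30 - 471636} = \frac{559514}{-35100 - 471636} = \frac{559514}{-506736} = 559514 \left(- \frac{1}{506736}\right) = - \frac{279757}{253368}$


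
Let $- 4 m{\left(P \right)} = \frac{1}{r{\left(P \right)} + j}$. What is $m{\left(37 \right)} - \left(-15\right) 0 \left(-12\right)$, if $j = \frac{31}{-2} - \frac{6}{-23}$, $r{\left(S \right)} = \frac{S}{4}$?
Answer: $\frac{23}{551} \approx 0.041742$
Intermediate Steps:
$r{\left(S \right)} = \frac{S}{4}$ ($r{\left(S \right)} = S \frac{1}{4} = \frac{S}{4}$)
$j = - \frac{701}{46}$ ($j = 31 \left(- \frac{1}{2}\right) - - \frac{6}{23} = - \frac{31}{2} + \frac{6}{23} = - \frac{701}{46} \approx -15.239$)
$m{\left(P \right)} = - \frac{1}{4 \left(- \frac{701}{46} + \frac{P}{4}\right)}$ ($m{\left(P \right)} = - \frac{1}{4 \left(\frac{P}{4} - \frac{701}{46}\right)} = - \frac{1}{4 \left(- \frac{701}{46} + \frac{P}{4}\right)}$)
$m{\left(37 \right)} - \left(-15\right) 0 \left(-12\right) = - \frac{23}{-1402 + 23 \cdot 37} - \left(-15\right) 0 \left(-12\right) = - \frac{23}{-1402 + 851} - 0 \left(-12\right) = - \frac{23}{-551} - 0 = \left(-23\right) \left(- \frac{1}{551}\right) + 0 = \frac{23}{551} + 0 = \frac{23}{551}$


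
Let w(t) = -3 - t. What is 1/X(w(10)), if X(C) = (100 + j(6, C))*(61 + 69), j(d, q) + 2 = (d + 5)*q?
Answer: -1/5850 ≈ -0.00017094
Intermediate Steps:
j(d, q) = -2 + q*(5 + d) (j(d, q) = -2 + (d + 5)*q = -2 + (5 + d)*q = -2 + q*(5 + d))
X(C) = 12740 + 1430*C (X(C) = (100 + (-2 + 5*C + 6*C))*(61 + 69) = (100 + (-2 + 11*C))*130 = (98 + 11*C)*130 = 12740 + 1430*C)
1/X(w(10)) = 1/(12740 + 1430*(-3 - 1*10)) = 1/(12740 + 1430*(-3 - 10)) = 1/(12740 + 1430*(-13)) = 1/(12740 - 18590) = 1/(-5850) = -1/5850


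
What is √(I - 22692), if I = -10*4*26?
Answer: 2*I*√5933 ≈ 154.05*I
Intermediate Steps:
I = -1040 (I = -40*26 = -1040)
√(I - 22692) = √(-1040 - 22692) = √(-23732) = 2*I*√5933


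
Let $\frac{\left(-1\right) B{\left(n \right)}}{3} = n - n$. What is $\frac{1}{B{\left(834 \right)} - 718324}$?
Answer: $- \frac{1}{718324} \approx -1.3921 \cdot 10^{-6}$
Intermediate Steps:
$B{\left(n \right)} = 0$ ($B{\left(n \right)} = - 3 \left(n - n\right) = \left(-3\right) 0 = 0$)
$\frac{1}{B{\left(834 \right)} - 718324} = \frac{1}{0 - 718324} = \frac{1}{-718324} = - \frac{1}{718324}$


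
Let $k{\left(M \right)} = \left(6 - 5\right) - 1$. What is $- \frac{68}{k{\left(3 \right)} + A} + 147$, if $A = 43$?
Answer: $\frac{6253}{43} \approx 145.42$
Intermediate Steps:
$k{\left(M \right)} = 0$ ($k{\left(M \right)} = 1 - 1 = 0$)
$- \frac{68}{k{\left(3 \right)} + A} + 147 = - \frac{68}{0 + 43} + 147 = - \frac{68}{43} + 147 = \frac{6253}{43}$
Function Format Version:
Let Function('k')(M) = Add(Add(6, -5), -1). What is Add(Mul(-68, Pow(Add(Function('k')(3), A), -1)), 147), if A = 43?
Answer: Rational(6253, 43) ≈ 145.42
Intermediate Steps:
Function('k')(M) = 0 (Function('k')(M) = Add(1, -1) = 0)
Add(Mul(-68, Pow(Add(Function('k')(3), A), -1)), 147) = Add(Mul(-68, Pow(Add(0, 43), -1)), 147) = Add(Mul(-68, Pow(43, -1)), 147) = Add(Mul(-68, Rational(1, 43)), 147) = Add(Rational(-68, 43), 147) = Rational(6253, 43)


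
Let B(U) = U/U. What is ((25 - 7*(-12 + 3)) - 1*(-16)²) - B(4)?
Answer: -169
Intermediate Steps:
B(U) = 1
((25 - 7*(-12 + 3)) - 1*(-16)²) - B(4) = ((25 - 7*(-12 + 3)) - 1*(-16)²) - 1*1 = ((25 - 7*(-9)) - 1*256) - 1 = ((25 + 63) - 256) - 1 = (88 - 256) - 1 = -168 - 1 = -169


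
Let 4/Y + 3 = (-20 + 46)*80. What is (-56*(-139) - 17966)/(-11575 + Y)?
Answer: 7049338/8013757 ≈ 0.87965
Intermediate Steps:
Y = 4/2077 (Y = 4/(-3 + (-20 + 46)*80) = 4/(-3 + 26*80) = 4/(-3 + 2080) = 4/2077 ≈ 0.0019259)
(-56*(-139) - 17966)/(-11575 + Y) = (-56*(-139) - 17966)/(-11575 + 4/2077) = (7784 - 17966)/(-24041271/2077) = -10182*(-2077/24041271) = 7049338/8013757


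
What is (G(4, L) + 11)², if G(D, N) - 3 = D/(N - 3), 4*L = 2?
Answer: 3844/25 ≈ 153.76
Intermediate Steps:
L = ½ (L = (¼)*2 = ½ ≈ 0.50000)
G(D, N) = 3 + D/(-3 + N) (G(D, N) = 3 + D/(N - 3) = 3 + D/(-3 + N))
(G(4, L) + 11)² = ((-9 + 4 + 3*(½))/(-3 + ½) + 11)² = ((-9 + 4 + 3/2)/(-5/2) + 11)² = (-⅖*(-7/2) + 11)² = (7/5 + 11)² = (62/5)² = 3844/25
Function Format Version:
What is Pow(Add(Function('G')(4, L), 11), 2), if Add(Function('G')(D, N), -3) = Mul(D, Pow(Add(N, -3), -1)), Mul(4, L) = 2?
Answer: Rational(3844, 25) ≈ 153.76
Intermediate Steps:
L = Rational(1, 2) (L = Mul(Rational(1, 4), 2) = Rational(1, 2) ≈ 0.50000)
Function('G')(D, N) = Add(3, Mul(D, Pow(Add(-3, N), -1))) (Function('G')(D, N) = Add(3, Mul(D, Pow(Add(N, -3), -1))) = Add(3, Mul(D, Pow(Add(-3, N), -1))))
Pow(Add(Function('G')(4, L), 11), 2) = Pow(Add(Mul(Pow(Add(-3, Rational(1, 2)), -1), Add(-9, 4, Mul(3, Rational(1, 2)))), 11), 2) = Pow(Add(Mul(Pow(Rational(-5, 2), -1), Add(-9, 4, Rational(3, 2))), 11), 2) = Pow(Add(Mul(Rational(-2, 5), Rational(-7, 2)), 11), 2) = Pow(Add(Rational(7, 5), 11), 2) = Pow(Rational(62, 5), 2) = Rational(3844, 25)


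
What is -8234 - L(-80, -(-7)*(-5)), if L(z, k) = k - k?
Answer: -8234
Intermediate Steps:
L(z, k) = 0
-8234 - L(-80, -(-7)*(-5)) = -8234 - 1*0 = -8234 + 0 = -8234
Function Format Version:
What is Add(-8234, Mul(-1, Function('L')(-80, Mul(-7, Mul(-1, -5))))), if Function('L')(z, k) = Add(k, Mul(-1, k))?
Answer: -8234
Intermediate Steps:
Function('L')(z, k) = 0
Add(-8234, Mul(-1, Function('L')(-80, Mul(-7, Mul(-1, -5))))) = Add(-8234, Mul(-1, 0)) = Add(-8234, 0) = -8234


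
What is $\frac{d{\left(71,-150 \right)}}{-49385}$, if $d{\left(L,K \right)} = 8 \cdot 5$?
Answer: $- \frac{8}{9877} \approx -0.00080996$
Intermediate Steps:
$d{\left(L,K \right)} = 40$
$\frac{d{\left(71,-150 \right)}}{-49385} = \frac{40}{-49385} = 40 \left(- \frac{1}{49385}\right) = - \frac{8}{9877}$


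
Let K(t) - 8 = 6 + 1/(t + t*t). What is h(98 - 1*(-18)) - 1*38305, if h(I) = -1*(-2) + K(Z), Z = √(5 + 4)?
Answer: -459467/12 ≈ -38289.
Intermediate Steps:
Z = 3 (Z = √9 = 3)
K(t) = 14 + 1/(t + t²) (K(t) = 8 + (6 + 1/(t + t*t)) = 8 + (6 + 1/(t + t²)) = 14 + 1/(t + t²))
h(I) = 193/12 (h(I) = -1*(-2) + (1 + 14*3 + 14*3²)/(3*(1 + 3)) = 2 + (⅓)*(1 + 42 + 14*9)/4 = 2 + (⅓)*(¼)*(1 + 42 + 126) = 2 + (⅓)*(¼)*169 = 2 + 169/12 = 193/12)
h(98 - 1*(-18)) - 1*38305 = 193/12 - 1*38305 = 193/12 - 38305 = -459467/12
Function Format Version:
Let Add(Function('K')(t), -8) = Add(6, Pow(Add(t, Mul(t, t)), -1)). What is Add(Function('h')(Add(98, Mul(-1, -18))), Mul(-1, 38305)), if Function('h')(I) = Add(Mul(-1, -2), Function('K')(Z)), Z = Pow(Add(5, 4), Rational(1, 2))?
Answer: Rational(-459467, 12) ≈ -38289.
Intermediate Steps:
Z = 3 (Z = Pow(9, Rational(1, 2)) = 3)
Function('K')(t) = Add(14, Pow(Add(t, Pow(t, 2)), -1)) (Function('K')(t) = Add(8, Add(6, Pow(Add(t, Mul(t, t)), -1))) = Add(8, Add(6, Pow(Add(t, Pow(t, 2)), -1))) = Add(14, Pow(Add(t, Pow(t, 2)), -1)))
Function('h')(I) = Rational(193, 12) (Function('h')(I) = Add(Mul(-1, -2), Mul(Pow(3, -1), Pow(Add(1, 3), -1), Add(1, Mul(14, 3), Mul(14, Pow(3, 2))))) = Add(2, Mul(Rational(1, 3), Pow(4, -1), Add(1, 42, Mul(14, 9)))) = Add(2, Mul(Rational(1, 3), Rational(1, 4), Add(1, 42, 126))) = Add(2, Mul(Rational(1, 3), Rational(1, 4), 169)) = Add(2, Rational(169, 12)) = Rational(193, 12))
Add(Function('h')(Add(98, Mul(-1, -18))), Mul(-1, 38305)) = Add(Rational(193, 12), Mul(-1, 38305)) = Add(Rational(193, 12), -38305) = Rational(-459467, 12)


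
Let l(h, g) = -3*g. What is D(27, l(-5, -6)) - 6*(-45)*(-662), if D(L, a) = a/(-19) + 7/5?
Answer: -16980257/95 ≈ -1.7874e+5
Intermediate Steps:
D(L, a) = 7/5 - a/19 (D(L, a) = a*(-1/19) + 7*(⅕) = -a/19 + 7/5 = 7/5 - a/19)
D(27, l(-5, -6)) - 6*(-45)*(-662) = (7/5 - (-3)*(-6)/19) - 6*(-45)*(-662) = (7/5 - 1/19*18) + 270*(-662) = (7/5 - 18/19) - 178740 = 43/95 - 178740 = -16980257/95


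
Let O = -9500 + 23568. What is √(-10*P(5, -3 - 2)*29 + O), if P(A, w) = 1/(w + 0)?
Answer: √14126 ≈ 118.85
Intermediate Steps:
P(A, w) = 1/w
O = 14068
√(-10*P(5, -3 - 2)*29 + O) = √(-10/(-3 - 2)*29 + 14068) = √(-10/(-5)*29 + 14068) = √(-10*(-⅕)*29 + 14068) = √(2*29 + 14068) = √(58 + 14068) = √14126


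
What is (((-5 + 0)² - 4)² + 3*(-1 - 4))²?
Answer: 181476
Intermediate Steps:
(((-5 + 0)² - 4)² + 3*(-1 - 4))² = (((-5)² - 4)² + 3*(-5))² = ((25 - 4)² - 15)² = (21² - 15)² = (441 - 15)² = 426² = 181476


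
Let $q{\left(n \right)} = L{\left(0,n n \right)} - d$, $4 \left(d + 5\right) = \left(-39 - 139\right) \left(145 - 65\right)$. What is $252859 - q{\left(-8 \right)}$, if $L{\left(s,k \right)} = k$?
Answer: $249230$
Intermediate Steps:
$d = -3565$ ($d = -5 + \frac{\left(-39 - 139\right) \left(145 - 65\right)}{4} = -5 + \frac{\left(-178\right) 80}{4} = -5 + \frac{1}{4} \left(-14240\right) = -5 - 3560 = -3565$)
$q{\left(n \right)} = 3565 + n^{2}$ ($q{\left(n \right)} = n n - -3565 = n^{2} + 3565 = 3565 + n^{2}$)
$252859 - q{\left(-8 \right)} = 252859 - \left(3565 + \left(-8\right)^{2}\right) = 252859 - \left(3565 + 64\right) = 252859 - 3629 = 249230$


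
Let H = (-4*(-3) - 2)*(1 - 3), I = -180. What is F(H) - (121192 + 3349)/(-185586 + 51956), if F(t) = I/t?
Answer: 1327211/133630 ≈ 9.9320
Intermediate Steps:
H = -20 (H = (12 - 2)*(-2) = 10*(-2) = -20)
F(t) = -180/t
F(H) - (121192 + 3349)/(-185586 + 51956) = -180/(-20) - (121192 + 3349)/(-185586 + 51956) = -180*(-1/20) - 124541/(-133630) = 9 - 124541*(-1)/133630 = 9 - 1*(-124541/133630) = 9 + 124541/133630 = 1327211/133630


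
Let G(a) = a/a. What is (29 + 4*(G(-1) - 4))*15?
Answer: 255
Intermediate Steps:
G(a) = 1
(29 + 4*(G(-1) - 4))*15 = (29 + 4*(1 - 4))*15 = (29 + 4*(-3))*15 = (29 - 12)*15 = 17*15 = 255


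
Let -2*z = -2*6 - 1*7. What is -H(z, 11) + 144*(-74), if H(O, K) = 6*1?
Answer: -10662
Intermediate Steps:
z = 19/2 (z = -(-2*6 - 1*7)/2 = -(-12 - 7)/2 = -½*(-19) = 19/2 ≈ 9.5000)
H(O, K) = 6
-H(z, 11) + 144*(-74) = -1*6 + 144*(-74) = -6 - 10656 = -10662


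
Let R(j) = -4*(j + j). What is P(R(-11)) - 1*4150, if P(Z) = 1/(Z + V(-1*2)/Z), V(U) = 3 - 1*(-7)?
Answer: -16089506/3877 ≈ -4150.0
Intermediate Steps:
V(U) = 10 (V(U) = 3 + 7 = 10)
R(j) = -8*j
P(Z) = 1/(Z + 10/Z)
P(R(-11)) - 1*4150 = (-8*(-11))/(10 + (-8*(-11))²) - 1*4150 = 88/(10 + 88²) - 4150 = 88/(10 + 7744) - 4150 = 88/7754 - 4150 = 88*(1/7754) - 4150 = 44/3877 - 4150 = -16089506/3877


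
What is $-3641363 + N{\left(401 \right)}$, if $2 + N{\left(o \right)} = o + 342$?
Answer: $-3640622$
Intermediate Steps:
$N{\left(o \right)} = 340 + o$ ($N{\left(o \right)} = -2 + \left(o + 342\right) = -2 + \left(342 + o\right) = 340 + o$)
$-3641363 + N{\left(401 \right)} = -3641363 + \left(340 + 401\right) = -3641363 + 741 = -3640622$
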